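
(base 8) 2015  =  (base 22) 233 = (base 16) 40D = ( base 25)1GC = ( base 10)1037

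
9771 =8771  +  1000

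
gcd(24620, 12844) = 4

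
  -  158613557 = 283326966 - 441940523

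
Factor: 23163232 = 2^5*723851^1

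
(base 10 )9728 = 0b10011000000000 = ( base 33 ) 8UQ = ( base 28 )CBC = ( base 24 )GL8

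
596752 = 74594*8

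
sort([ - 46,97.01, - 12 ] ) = [- 46,  -  12,97.01] 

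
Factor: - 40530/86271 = - 2^1*5^1*7^1*149^( - 1) = -70/149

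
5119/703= 7 + 198/703 = 7.28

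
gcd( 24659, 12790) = 1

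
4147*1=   4147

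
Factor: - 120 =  - 2^3 * 3^1 * 5^1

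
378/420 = 9/10 = 0.90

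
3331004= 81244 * 41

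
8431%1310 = 571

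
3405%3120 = 285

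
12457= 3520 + 8937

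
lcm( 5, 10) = 10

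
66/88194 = 11/14699 =0.00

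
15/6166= 15/6166 = 0.00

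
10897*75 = 817275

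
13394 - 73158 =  - 59764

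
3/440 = 3/440= 0.01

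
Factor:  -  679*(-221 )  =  150059 = 7^1*13^1*17^1*97^1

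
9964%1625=214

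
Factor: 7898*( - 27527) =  - 217408246 = -2^1*11^1*359^1*27527^1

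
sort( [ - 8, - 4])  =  [ - 8 ,-4 ] 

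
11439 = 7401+4038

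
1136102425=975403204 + 160699221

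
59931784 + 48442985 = 108374769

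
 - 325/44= - 8 + 27/44  =  - 7.39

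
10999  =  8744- - 2255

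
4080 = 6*680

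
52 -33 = 19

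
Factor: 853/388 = 2^( - 2)*97^( -1) * 853^1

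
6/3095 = 6/3095 = 0.00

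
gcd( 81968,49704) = 872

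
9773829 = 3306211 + 6467618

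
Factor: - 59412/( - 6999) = 19804/2333 = 2^2*2333^( - 1 )*4951^1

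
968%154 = 44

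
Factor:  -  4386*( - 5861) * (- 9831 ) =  - 252719087526 =- 2^1*3^2*17^1*29^1*43^1 *113^1 *5861^1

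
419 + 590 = 1009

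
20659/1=20659 = 20659.00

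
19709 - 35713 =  - 16004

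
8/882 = 4/441  =  0.01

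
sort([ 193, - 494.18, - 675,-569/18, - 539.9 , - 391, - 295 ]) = [-675, - 539.9, - 494.18, - 391, - 295, - 569/18,193]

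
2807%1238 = 331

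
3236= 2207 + 1029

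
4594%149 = 124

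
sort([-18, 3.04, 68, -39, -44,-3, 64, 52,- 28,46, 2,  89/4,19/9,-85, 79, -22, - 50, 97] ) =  [ - 85,-50,-44,  -  39,  -  28, - 22, - 18  ,-3, 2, 19/9, 3.04, 89/4, 46,  52 , 64  ,  68, 79,97 ]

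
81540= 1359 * 60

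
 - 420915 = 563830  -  984745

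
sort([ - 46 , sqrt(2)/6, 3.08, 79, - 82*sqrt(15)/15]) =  [  -  46, - 82*sqrt(15 )/15, sqrt ( 2)/6, 3.08, 79]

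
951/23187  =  317/7729=0.04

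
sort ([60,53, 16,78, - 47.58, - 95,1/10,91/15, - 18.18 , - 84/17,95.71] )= [ - 95, - 47.58, - 18.18, - 84/17,1/10,91/15 , 16, 53,60, 78,95.71] 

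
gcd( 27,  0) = 27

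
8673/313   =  27 + 222/313= 27.71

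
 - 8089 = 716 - 8805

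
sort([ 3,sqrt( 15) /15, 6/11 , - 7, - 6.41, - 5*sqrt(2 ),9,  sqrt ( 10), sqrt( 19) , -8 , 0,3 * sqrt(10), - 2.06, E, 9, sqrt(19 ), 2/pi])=[ - 8, - 5*sqrt(2 ), - 7, - 6.41, - 2.06,0, sqrt(15 )/15, 6/11, 2/pi, E, 3,sqrt(10),sqrt (19),  sqrt( 19),9,  9, 3 * sqrt( 10)] 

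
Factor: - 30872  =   -2^3 * 17^1*227^1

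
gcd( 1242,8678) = 2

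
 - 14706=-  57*258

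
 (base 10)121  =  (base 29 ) 45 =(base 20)61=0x79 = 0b1111001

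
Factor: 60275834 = 2^1 * 4729^1*6373^1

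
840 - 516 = 324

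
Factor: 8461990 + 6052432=14514422 = 2^1 * 13^1*151^1*3697^1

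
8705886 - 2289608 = 6416278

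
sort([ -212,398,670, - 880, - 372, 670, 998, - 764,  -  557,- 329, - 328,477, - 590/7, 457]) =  [ -880, - 764, - 557, - 372, - 329, - 328, -212, - 590/7 , 398, 457, 477,670, 670,998 ]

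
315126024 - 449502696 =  - 134376672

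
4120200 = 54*76300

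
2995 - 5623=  - 2628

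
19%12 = 7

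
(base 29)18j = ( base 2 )10001000100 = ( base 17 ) 3d4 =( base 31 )147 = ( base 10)1092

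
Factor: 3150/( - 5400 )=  - 7/12 = - 2^( - 2)*3^( - 1)*7^1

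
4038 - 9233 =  - 5195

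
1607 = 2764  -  1157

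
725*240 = 174000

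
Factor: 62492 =2^2*17^1 * 919^1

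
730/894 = 365/447=0.82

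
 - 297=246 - 543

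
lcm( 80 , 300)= 1200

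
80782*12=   969384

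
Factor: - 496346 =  - 2^1*41^1 * 6053^1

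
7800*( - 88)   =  -686400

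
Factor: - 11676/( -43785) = 2^2 * 3^(  -  1)*5^(-1) = 4/15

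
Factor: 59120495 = 5^1*7^1*19^1* 88903^1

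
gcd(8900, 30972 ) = 356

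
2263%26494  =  2263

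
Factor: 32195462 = 2^1*13^1*19^1*65173^1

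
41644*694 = 28900936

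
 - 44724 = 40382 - 85106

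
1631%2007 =1631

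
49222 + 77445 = 126667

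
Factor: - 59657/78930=-2^( - 1)*3^( - 2 )*5^( - 1)*13^2*353^1*877^( -1 )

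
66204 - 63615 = 2589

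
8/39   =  8/39 = 0.21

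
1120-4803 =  - 3683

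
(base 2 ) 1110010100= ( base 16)394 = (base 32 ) SK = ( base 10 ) 916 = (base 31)TH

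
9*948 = 8532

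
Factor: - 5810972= - 2^2 * 1452743^1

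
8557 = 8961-404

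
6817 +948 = 7765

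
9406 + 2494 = 11900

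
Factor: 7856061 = 3^1*233^1* 11239^1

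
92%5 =2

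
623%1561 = 623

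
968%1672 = 968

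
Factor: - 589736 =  - 2^3 * 7^1*10531^1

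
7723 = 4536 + 3187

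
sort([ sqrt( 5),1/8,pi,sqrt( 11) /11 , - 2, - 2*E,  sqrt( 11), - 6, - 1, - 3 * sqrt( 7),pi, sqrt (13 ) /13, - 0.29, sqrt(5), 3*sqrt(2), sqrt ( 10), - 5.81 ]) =[ - 3*sqrt (7),-6, - 5.81, - 2 * E, - 2,-1, - 0.29,1/8,sqrt( 13)/13, sqrt (11)/11,  sqrt( 5),sqrt( 5),  pi, pi,sqrt(10) , sqrt(11 ) , 3 *sqrt( 2)]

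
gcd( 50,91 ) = 1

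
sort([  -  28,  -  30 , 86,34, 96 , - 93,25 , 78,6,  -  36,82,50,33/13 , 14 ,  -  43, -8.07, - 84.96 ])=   [ - 93, - 84.96 ,-43,- 36, - 30 , - 28 ,  -  8.07 , 33/13,  6,14, 25,34,  50, 78,82,86,  96]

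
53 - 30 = 23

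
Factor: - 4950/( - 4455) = 2^1*3^( - 2)*5^1=10/9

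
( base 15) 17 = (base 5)42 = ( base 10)22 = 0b10110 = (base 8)26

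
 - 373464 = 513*(  -  728)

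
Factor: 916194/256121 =2^1*3^1*37^1*4127^1 * 256121^( - 1 ) 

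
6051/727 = 8 + 235/727 = 8.32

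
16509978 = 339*48702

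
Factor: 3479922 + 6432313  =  9912235 = 5^1* 1982447^1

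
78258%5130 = 1308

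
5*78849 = 394245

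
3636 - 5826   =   - 2190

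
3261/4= 3261/4 =815.25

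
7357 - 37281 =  - 29924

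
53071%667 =378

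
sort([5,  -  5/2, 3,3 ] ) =[ - 5/2, 3, 3 , 5 ]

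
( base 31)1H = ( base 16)30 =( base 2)110000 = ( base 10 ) 48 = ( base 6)120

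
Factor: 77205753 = 3^2*8578417^1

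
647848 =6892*94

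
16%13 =3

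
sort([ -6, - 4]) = [  -  6, - 4]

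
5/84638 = 5/84638 = 0.00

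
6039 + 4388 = 10427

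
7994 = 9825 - 1831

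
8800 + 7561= 16361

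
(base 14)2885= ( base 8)16005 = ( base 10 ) 7173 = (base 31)7EC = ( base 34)66X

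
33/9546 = 11/3182  =  0.00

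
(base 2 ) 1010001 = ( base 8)121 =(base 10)81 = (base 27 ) 30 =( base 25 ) 36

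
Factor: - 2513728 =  - 2^6*7^1*31^1*181^1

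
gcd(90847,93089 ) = 1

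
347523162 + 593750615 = 941273777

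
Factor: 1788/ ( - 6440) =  - 2^( - 1)*3^1  *  5^( - 1 ) * 7^( - 1)*23^( -1)*149^1=- 447/1610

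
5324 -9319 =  - 3995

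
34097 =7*4871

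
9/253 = 9/253= 0.04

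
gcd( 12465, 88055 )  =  5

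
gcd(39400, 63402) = 2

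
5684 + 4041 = 9725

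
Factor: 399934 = 2^1*199967^1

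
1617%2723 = 1617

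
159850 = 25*6394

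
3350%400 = 150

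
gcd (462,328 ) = 2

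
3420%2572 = 848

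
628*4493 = 2821604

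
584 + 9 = 593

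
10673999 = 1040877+9633122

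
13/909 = 13/909 = 0.01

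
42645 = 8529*5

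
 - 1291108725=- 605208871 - 685899854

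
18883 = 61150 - 42267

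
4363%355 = 103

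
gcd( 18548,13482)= 2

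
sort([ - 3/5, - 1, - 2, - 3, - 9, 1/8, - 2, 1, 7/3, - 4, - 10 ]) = [-10, - 9, - 4, - 3, - 2, - 2, - 1,-3/5,1/8, 1, 7/3]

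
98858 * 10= 988580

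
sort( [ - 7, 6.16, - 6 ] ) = [ -7, - 6, 6.16]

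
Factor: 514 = 2^1*257^1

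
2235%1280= 955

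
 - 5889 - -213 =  - 5676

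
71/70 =71/70 =1.01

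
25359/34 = 745+29/34 = 745.85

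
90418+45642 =136060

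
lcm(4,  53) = 212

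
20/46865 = 4/9373  =  0.00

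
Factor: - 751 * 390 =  - 2^1*3^1*5^1*13^1*751^1 = - 292890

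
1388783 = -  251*(  -  5533 )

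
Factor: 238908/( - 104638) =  - 2^1*3^1*43^1*113^(  -  1) = - 258/113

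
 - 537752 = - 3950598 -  - 3412846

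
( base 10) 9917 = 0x26BD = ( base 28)CI5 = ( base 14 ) 3885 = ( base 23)IH4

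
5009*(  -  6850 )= - 34311650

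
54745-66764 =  - 12019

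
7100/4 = 1775  =  1775.00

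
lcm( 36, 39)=468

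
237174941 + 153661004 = 390835945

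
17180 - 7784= 9396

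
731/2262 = 731/2262 = 0.32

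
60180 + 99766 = 159946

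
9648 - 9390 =258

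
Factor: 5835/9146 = 2^(-1)*3^1*5^1*17^( - 1)*269^(  -  1 )*389^1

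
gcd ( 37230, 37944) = 102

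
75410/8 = 37705/4 = 9426.25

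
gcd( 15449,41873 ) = 1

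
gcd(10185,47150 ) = 5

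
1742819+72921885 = 74664704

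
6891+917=7808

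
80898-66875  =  14023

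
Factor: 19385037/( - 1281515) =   -  3^2*5^(-1 ) * 7^2*73^ (  -  1)*113^1* 389^1 * 3511^( - 1)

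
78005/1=78005 = 78005.00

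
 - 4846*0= 0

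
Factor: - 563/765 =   -  3^( - 2)*5^( - 1)*17^(  -  1)*563^1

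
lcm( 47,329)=329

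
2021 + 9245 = 11266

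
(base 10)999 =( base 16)3E7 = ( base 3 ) 1101000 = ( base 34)TD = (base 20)29j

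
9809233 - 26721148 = -16911915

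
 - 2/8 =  -1/4  =  - 0.25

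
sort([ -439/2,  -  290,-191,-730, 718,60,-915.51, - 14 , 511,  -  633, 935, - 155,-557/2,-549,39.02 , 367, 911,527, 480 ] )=[ - 915.51,-730, - 633,-549, - 290, - 557/2 , - 439/2, - 191, - 155, - 14, 39.02, 60, 367,480, 511, 527, 718, 911, 935 ]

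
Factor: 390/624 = 2^( - 3)*5^1 = 5/8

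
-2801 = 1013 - 3814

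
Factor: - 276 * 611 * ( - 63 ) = 10624068  =  2^2*3^3 * 7^1*13^1*23^1*47^1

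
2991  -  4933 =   -  1942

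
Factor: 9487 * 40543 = 53^1*179^1* 40543^1 = 384631441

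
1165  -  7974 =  - 6809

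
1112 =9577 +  - 8465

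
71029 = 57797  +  13232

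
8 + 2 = 10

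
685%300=85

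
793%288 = 217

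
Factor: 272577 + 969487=2^4*149^1*521^1 = 1242064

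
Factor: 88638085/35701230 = 17727617/7140246=2^( - 1)*3^( -1)*17^1*809^1*1289^1 * 1190041^( - 1 )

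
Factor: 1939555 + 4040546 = 5980101 = 3^1 * 1993367^1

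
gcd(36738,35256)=78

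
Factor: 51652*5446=281296792= 2^3*7^1*37^1 * 349^1 * 389^1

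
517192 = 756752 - 239560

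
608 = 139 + 469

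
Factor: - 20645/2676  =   - 2^( - 2)*3^( - 1)*5^1*223^( - 1)*4129^1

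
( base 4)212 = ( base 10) 38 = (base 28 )1a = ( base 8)46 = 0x26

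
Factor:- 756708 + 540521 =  - 53^1*4079^1 = - 216187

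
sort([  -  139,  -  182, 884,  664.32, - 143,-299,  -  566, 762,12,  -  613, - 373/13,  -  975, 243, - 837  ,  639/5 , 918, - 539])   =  [  -  975, - 837, - 613, - 566,  -  539, - 299,  -  182,-143, - 139,-373/13,12, 639/5, 243  ,  664.32, 762, 884, 918 ] 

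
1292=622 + 670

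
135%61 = 13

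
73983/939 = 24661/313 = 78.79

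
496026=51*9726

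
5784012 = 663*8724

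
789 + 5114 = 5903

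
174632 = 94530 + 80102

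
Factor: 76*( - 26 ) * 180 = -355680 = - 2^5 * 3^2*5^1* 13^1*19^1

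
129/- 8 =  - 129/8 = - 16.12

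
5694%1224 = 798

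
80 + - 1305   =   - 1225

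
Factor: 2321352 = 2^3*3^3*11^1*977^1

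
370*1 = 370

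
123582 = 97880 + 25702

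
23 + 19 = 42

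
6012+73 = 6085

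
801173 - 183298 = 617875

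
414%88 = 62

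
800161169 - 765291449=34869720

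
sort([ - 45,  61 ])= [-45, 61 ] 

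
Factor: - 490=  - 2^1*5^1*7^2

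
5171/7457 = 5171/7457 =0.69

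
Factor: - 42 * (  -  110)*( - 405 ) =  - 1871100 = - 2^2*3^5*5^2*7^1*11^1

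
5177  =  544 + 4633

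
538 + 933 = 1471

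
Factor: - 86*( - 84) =7224 = 2^3*3^1* 7^1*43^1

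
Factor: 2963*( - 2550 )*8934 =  - 67502177100 = -2^2*3^2 * 5^2*17^1*1489^1*2963^1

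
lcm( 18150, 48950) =1615350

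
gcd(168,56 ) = 56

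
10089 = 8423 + 1666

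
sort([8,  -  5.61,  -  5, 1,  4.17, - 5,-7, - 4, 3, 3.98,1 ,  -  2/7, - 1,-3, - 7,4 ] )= [ -7, - 7 , - 5.61, -5 , - 5 ,-4, - 3, - 1, - 2/7, 1, 1, 3 , 3.98,4, 4.17, 8 ]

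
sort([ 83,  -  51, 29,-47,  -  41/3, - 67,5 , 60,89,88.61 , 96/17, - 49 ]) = [- 67 , - 51, - 49 ,  -  47, - 41/3  ,  5,96/17, 29, 60 , 83 , 88.61,89]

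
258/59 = 4+22/59=4.37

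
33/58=33/58 =0.57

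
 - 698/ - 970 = 349/485 = 0.72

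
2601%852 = 45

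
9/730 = 9/730= 0.01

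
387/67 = 5 + 52/67 = 5.78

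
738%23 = 2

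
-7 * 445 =-3115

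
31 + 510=541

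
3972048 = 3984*997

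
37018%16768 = 3482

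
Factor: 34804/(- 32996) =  - 77/73 = - 7^1*11^1*73^( - 1 )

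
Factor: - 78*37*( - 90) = 2^2*3^3*5^1*13^1*37^1 = 259740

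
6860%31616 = 6860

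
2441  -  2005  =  436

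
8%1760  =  8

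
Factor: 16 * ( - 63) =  - 2^4*3^2 * 7^1 = -1008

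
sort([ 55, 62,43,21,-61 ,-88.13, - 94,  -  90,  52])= [-94,-90, - 88.13, - 61, 21,43,  52,55,62]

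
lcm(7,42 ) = 42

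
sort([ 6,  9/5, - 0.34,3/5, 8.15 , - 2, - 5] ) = [ - 5,-2, - 0.34, 3/5, 9/5, 6,8.15 ]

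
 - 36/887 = - 36/887 = - 0.04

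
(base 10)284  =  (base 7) 554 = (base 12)1b8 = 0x11c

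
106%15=1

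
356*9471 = 3371676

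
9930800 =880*11285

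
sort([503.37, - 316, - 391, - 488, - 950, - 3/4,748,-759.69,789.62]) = [-950, - 759.69,-488, - 391, - 316, - 3/4, 503.37,748, 789.62]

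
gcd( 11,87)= 1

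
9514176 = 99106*96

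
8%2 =0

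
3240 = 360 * 9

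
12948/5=12948/5 = 2589.60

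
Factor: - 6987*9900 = -69171300 =- 2^2*3^3*5^2*11^1*17^1*137^1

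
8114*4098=33251172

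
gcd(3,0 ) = 3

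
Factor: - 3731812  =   - 2^2*7^1*133279^1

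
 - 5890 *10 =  - 58900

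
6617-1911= 4706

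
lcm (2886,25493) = 152958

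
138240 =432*320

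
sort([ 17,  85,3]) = [ 3, 17, 85]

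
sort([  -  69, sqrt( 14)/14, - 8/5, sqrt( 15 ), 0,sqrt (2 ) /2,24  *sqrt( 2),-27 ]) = [-69, - 27,-8/5,0,sqrt(14)/14,  sqrt (2) /2,sqrt(15 ), 24*sqrt(2)]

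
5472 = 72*76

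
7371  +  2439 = 9810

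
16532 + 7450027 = 7466559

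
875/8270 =175/1654 = 0.11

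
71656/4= 17914 = 17914.00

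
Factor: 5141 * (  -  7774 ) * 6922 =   -  2^2*13^2*23^1*53^1  *  97^1 *3461^1 =-276645579548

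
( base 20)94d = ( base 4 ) 321231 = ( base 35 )30I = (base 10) 3693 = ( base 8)7155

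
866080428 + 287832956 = 1153913384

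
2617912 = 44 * 59498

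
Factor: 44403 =3^1*19^2*41^1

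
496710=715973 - 219263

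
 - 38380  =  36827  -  75207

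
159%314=159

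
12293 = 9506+2787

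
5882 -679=5203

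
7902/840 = 1317/140 = 9.41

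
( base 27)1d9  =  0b10001000001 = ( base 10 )1089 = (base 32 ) 121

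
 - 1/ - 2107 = 1/2107=0.00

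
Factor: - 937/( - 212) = 2^( - 2)*53^( - 1 ) * 937^1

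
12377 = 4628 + 7749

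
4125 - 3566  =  559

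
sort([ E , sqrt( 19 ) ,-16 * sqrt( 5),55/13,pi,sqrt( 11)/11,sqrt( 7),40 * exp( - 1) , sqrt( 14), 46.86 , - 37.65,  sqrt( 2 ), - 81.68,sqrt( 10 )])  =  [ - 81.68,  -  37.65, - 16 * sqrt( 5 ),sqrt( 11 ) /11, sqrt( 2 ),sqrt(7 ),E,pi,sqrt(10 ),sqrt( 14 ),55/13, sqrt( 19),40*exp( - 1 ),46.86]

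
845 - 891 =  - 46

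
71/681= 71/681 = 0.10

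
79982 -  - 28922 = 108904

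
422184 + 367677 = 789861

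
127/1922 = 127/1922 = 0.07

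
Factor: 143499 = 3^1*31^1 * 1543^1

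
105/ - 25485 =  - 7/1699 =- 0.00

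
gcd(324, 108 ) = 108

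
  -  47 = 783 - 830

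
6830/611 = 6830/611 = 11.18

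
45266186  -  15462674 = 29803512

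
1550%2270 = 1550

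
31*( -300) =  - 9300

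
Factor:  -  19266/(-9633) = 2= 2^1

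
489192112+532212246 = 1021404358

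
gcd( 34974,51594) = 6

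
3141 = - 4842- - 7983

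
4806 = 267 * 18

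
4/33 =4/33 = 0.12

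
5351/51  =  104  +  47/51 = 104.92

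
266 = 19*14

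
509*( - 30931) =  -15743879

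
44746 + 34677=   79423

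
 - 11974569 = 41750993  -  53725562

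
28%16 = 12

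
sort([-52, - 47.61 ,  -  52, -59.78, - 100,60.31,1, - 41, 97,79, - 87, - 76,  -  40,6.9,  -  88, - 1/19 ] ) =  [  -  100,-88,-87, - 76, -59.78,  -  52, - 52, - 47.61,-41, - 40,-1/19,  1,6.9,60.31,79,97 ]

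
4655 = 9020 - 4365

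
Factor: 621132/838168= 155283/209542=2^ ( - 1)*3^1*17^( - 1)*191^1*271^1*6163^( - 1 ) 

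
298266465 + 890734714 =1189001179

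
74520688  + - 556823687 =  - 482302999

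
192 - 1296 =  - 1104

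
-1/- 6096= 1/6096 = 0.00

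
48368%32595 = 15773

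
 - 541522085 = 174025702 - 715547787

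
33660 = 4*8415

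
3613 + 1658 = 5271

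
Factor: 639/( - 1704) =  - 2^( - 3)*3^1 = - 3/8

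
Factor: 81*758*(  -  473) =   -  29041254  =  - 2^1*3^4*11^1*43^1*379^1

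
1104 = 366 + 738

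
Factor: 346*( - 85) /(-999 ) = 29410/999 = 2^1 * 3^( - 3)*5^1*17^1*37^(- 1)*173^1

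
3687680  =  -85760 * (  -  43) 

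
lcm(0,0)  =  0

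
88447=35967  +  52480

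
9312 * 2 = 18624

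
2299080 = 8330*276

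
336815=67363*5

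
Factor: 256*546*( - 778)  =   -108745728 = - 2^10*3^1*7^1*13^1*389^1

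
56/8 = 7 = 7.00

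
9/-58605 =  - 1 +19532/19535 = - 0.00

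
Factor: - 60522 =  - 2^1*3^1*7^1*11^1*131^1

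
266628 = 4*66657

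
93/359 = 93/359=0.26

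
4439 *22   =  97658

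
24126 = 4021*6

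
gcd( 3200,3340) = 20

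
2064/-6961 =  - 2064/6961 =-0.30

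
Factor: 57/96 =2^( - 5)*19^1 =19/32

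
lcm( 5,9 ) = 45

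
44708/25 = 44708/25 = 1788.32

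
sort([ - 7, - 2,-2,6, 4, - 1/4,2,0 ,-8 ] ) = [-8,  -  7, - 2,  -  2, - 1/4, 0, 2,4,6] 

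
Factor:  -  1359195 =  - 3^1*5^1*31^1*37^1*79^1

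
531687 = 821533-289846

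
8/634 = 4/317  =  0.01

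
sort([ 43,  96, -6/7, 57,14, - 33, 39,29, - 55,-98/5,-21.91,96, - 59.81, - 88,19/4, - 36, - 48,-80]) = [ - 88, - 80,  -  59.81, - 55,- 48, - 36, - 33 , - 21.91,  -  98/5, - 6/7, 19/4,  14, 29, 39,  43,57,96,96 ]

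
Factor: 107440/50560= 2^(-3) * 17^1=17/8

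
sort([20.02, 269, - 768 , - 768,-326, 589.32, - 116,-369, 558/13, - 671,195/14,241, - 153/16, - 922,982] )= [ - 922, - 768 , -768, - 671,-369, - 326, -116, - 153/16, 195/14, 20.02,558/13,241, 269,589.32 , 982] 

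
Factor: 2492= 2^2*7^1*89^1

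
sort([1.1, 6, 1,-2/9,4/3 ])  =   [ - 2/9,1,1.1,4/3 , 6 ] 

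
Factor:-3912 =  - 2^3*3^1 * 163^1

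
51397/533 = 96 + 229/533 = 96.43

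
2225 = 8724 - 6499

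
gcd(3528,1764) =1764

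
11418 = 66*173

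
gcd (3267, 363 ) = 363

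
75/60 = 5/4 = 1.25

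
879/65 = 879/65 = 13.52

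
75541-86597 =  - 11056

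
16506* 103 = 1700118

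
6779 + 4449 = 11228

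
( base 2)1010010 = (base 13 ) 64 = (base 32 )2I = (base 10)82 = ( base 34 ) 2e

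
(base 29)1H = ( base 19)28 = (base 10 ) 46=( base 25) 1L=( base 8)56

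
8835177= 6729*1313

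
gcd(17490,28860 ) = 30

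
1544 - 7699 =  - 6155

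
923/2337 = 923/2337  =  0.39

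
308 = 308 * 1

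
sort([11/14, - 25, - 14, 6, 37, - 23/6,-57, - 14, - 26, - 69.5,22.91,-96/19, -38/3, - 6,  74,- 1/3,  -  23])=[ - 69.5, -57, - 26, - 25,- 23, - 14,-14,  -  38/3, - 6,  -  96/19,  -  23/6,- 1/3, 11/14,6, 22.91,37,74 ] 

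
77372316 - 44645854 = 32726462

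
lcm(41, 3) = 123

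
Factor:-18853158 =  - 2^1*  3^1*3142193^1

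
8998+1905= 10903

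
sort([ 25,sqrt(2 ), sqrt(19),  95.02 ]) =[ sqrt( 2 ),sqrt(19),25,95.02]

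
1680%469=273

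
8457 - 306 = 8151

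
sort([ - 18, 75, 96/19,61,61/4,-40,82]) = [  -  40 , - 18 , 96/19, 61/4,61,  75,82 ] 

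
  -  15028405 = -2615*5747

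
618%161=135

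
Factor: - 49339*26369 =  -1301020091= -7^1*3767^1*49339^1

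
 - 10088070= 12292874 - 22380944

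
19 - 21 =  - 2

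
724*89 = 64436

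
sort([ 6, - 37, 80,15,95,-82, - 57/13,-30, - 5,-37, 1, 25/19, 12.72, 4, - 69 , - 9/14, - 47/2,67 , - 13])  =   [-82,-69, -37,  -  37, - 30, - 47/2 ,-13,  -  5, - 57/13,  -  9/14, 1, 25/19,4, 6, 12.72,15,67, 80 , 95]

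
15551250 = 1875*8294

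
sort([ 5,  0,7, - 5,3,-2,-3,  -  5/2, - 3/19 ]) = [  -  5, - 3 , - 5/2, - 2, - 3/19,0,3, 5,7] 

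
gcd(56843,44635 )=1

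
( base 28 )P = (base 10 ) 25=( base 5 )100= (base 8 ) 31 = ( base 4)121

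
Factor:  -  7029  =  - 3^2*11^1*71^1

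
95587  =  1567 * 61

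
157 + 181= 338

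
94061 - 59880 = 34181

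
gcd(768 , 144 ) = 48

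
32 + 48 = 80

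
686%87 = 77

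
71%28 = 15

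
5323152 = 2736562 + 2586590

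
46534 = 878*53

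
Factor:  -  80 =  - 2^4 * 5^1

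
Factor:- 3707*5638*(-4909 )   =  2^1*11^1* 337^1*2819^1*4909^1 = 102598423994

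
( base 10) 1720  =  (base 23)35i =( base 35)1e5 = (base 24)2ng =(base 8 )3270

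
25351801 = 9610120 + 15741681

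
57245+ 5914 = 63159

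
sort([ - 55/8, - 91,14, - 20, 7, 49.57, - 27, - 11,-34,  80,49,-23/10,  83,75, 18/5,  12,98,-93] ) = [ - 93, - 91, - 34, - 27, - 20,-11,  -  55/8, -23/10,18/5,7,12, 14,49, 49.57, 75,80, 83, 98 ] 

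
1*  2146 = 2146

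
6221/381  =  6221/381  =  16.33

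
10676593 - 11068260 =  - 391667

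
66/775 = 66/775  =  0.09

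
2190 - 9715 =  - 7525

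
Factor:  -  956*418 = -2^3*11^1*19^1*239^1 = - 399608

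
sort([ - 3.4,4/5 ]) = [ - 3.4,4/5]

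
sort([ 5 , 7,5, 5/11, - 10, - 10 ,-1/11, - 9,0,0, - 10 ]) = [-10, - 10,-10, - 9,-1/11 , 0 , 0,5/11, 5, 5, 7 ] 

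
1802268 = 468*3851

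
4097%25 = 22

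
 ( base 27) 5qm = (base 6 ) 32121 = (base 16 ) 1111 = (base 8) 10421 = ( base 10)4369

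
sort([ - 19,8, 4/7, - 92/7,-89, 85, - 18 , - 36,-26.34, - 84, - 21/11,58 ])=[-89 , - 84 , - 36, - 26.34, -19, - 18 ,-92/7,-21/11, 4/7,8, 58,85]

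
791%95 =31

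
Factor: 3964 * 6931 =2^2*29^1*239^1*991^1 = 27474484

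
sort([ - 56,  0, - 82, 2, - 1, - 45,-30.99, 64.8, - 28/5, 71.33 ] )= [ - 82, - 56, - 45, - 30.99 , - 28/5, - 1, 0, 2 , 64.8 , 71.33] 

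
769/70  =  769/70 = 10.99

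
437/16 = 437/16 = 27.31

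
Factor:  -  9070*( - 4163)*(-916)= - 34586703560 = -2^3*5^1* 23^1*181^1 *229^1*907^1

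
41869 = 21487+20382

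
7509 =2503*3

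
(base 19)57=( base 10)102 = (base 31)39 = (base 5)402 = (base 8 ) 146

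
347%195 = 152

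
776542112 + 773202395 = 1549744507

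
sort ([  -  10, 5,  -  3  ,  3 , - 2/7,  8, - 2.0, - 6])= [ - 10,-6  ,  -  3,-2.0, - 2/7,3, 5, 8]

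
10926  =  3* 3642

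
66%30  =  6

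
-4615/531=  - 9 + 164/531 = - 8.69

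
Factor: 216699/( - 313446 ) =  - 2^(- 1 )*439^ (- 1 )*607^1 = - 607/878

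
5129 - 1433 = 3696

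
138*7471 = 1030998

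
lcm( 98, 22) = 1078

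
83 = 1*83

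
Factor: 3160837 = 61^1 * 51817^1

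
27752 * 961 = 26669672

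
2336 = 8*292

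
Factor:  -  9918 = -2^1*3^2*19^1*29^1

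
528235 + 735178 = 1263413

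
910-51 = 859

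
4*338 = 1352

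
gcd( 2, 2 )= 2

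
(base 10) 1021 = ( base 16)3fd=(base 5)13041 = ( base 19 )2fe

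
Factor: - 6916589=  - 19^1 * 364031^1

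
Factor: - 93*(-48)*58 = 258912 = 2^5*3^2*29^1*31^1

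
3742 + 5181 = 8923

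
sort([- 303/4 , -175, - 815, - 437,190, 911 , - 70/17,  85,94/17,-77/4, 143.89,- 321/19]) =[ - 815,  -  437,  -  175 ,-303/4,  -  77/4,-321/19, - 70/17, 94/17,85 , 143.89,190,911]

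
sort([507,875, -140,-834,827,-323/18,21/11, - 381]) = [ - 834,- 381, - 140, - 323/18,21/11,507, 827, 875]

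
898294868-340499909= 557794959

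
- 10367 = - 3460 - 6907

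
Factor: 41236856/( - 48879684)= - 10309214/12219921 = - 2^1*3^( - 2)*7^( - 1)*31^( - 1)*769^1 * 6257^( - 1)*6703^1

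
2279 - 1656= 623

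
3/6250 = 3/6250=0.00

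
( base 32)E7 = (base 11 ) 384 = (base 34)dd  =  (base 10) 455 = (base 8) 707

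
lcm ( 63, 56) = 504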